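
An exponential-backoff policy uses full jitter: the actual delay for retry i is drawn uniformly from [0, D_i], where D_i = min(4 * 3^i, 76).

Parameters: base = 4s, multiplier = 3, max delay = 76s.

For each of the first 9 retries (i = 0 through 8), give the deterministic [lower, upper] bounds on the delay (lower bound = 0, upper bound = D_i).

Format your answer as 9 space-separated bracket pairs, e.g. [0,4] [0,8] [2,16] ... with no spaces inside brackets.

Answer: [0,4] [0,12] [0,36] [0,76] [0,76] [0,76] [0,76] [0,76] [0,76]

Derivation:
Computing bounds per retry:
  i=0: D_i=min(4*3^0,76)=4, bounds=[0,4]
  i=1: D_i=min(4*3^1,76)=12, bounds=[0,12]
  i=2: D_i=min(4*3^2,76)=36, bounds=[0,36]
  i=3: D_i=min(4*3^3,76)=76, bounds=[0,76]
  i=4: D_i=min(4*3^4,76)=76, bounds=[0,76]
  i=5: D_i=min(4*3^5,76)=76, bounds=[0,76]
  i=6: D_i=min(4*3^6,76)=76, bounds=[0,76]
  i=7: D_i=min(4*3^7,76)=76, bounds=[0,76]
  i=8: D_i=min(4*3^8,76)=76, bounds=[0,76]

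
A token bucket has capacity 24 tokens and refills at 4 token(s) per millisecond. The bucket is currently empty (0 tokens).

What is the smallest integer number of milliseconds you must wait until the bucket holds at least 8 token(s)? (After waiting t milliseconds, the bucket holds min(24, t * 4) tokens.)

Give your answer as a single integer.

Answer: 2

Derivation:
Need t * 4 >= 8, so t >= 8/4.
Smallest integer t = ceil(8/4) = 2.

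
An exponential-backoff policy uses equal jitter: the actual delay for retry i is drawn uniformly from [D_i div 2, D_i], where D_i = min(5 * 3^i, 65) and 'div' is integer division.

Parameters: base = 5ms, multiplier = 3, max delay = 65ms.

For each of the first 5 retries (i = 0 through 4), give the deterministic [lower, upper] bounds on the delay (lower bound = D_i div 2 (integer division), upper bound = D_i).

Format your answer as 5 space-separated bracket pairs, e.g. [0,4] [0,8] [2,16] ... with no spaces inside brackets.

Answer: [2,5] [7,15] [22,45] [32,65] [32,65]

Derivation:
Computing bounds per retry:
  i=0: D_i=min(5*3^0,65)=5, bounds=[2,5]
  i=1: D_i=min(5*3^1,65)=15, bounds=[7,15]
  i=2: D_i=min(5*3^2,65)=45, bounds=[22,45]
  i=3: D_i=min(5*3^3,65)=65, bounds=[32,65]
  i=4: D_i=min(5*3^4,65)=65, bounds=[32,65]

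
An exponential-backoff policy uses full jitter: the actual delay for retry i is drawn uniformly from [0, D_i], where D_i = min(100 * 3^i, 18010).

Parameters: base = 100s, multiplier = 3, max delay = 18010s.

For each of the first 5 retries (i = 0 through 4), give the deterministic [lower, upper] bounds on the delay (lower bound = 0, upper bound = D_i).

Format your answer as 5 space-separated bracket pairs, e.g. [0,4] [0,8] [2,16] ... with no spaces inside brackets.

Computing bounds per retry:
  i=0: D_i=min(100*3^0,18010)=100, bounds=[0,100]
  i=1: D_i=min(100*3^1,18010)=300, bounds=[0,300]
  i=2: D_i=min(100*3^2,18010)=900, bounds=[0,900]
  i=3: D_i=min(100*3^3,18010)=2700, bounds=[0,2700]
  i=4: D_i=min(100*3^4,18010)=8100, bounds=[0,8100]

Answer: [0,100] [0,300] [0,900] [0,2700] [0,8100]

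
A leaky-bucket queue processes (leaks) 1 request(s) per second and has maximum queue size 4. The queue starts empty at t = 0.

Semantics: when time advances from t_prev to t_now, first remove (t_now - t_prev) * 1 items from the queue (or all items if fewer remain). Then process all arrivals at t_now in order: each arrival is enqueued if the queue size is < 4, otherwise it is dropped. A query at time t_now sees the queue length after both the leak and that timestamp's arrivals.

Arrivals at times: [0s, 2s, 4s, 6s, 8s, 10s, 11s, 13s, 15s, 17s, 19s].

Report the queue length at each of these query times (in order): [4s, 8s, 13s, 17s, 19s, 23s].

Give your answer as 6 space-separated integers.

Queue lengths at query times:
  query t=4s: backlog = 1
  query t=8s: backlog = 1
  query t=13s: backlog = 1
  query t=17s: backlog = 1
  query t=19s: backlog = 1
  query t=23s: backlog = 0

Answer: 1 1 1 1 1 0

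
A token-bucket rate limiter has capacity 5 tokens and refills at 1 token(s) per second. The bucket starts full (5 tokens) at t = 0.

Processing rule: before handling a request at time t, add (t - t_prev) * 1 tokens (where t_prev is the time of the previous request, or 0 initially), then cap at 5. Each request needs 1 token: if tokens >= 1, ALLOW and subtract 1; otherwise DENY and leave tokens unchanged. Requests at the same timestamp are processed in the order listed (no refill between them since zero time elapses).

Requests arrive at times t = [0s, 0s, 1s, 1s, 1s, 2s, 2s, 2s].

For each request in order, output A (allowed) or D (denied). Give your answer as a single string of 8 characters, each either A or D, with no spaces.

Simulating step by step:
  req#1 t=0s: ALLOW
  req#2 t=0s: ALLOW
  req#3 t=1s: ALLOW
  req#4 t=1s: ALLOW
  req#5 t=1s: ALLOW
  req#6 t=2s: ALLOW
  req#7 t=2s: ALLOW
  req#8 t=2s: DENY

Answer: AAAAAAAD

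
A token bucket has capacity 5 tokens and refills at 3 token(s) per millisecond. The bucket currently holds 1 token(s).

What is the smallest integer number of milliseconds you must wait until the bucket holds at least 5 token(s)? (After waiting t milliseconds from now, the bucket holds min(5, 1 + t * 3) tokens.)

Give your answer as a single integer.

Answer: 2

Derivation:
Need 1 + t * 3 >= 5, so t >= 4/3.
Smallest integer t = ceil(4/3) = 2.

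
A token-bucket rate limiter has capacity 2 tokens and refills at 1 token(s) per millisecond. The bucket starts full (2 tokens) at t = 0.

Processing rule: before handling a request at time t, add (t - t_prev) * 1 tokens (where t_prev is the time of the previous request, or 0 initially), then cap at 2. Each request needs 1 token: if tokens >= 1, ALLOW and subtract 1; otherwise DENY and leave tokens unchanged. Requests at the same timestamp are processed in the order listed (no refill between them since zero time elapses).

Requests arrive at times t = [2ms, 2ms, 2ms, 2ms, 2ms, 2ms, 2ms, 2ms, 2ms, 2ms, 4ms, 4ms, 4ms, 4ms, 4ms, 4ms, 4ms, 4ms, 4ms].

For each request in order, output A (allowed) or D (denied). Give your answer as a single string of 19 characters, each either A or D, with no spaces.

Answer: AADDDDDDDDAADDDDDDD

Derivation:
Simulating step by step:
  req#1 t=2ms: ALLOW
  req#2 t=2ms: ALLOW
  req#3 t=2ms: DENY
  req#4 t=2ms: DENY
  req#5 t=2ms: DENY
  req#6 t=2ms: DENY
  req#7 t=2ms: DENY
  req#8 t=2ms: DENY
  req#9 t=2ms: DENY
  req#10 t=2ms: DENY
  req#11 t=4ms: ALLOW
  req#12 t=4ms: ALLOW
  req#13 t=4ms: DENY
  req#14 t=4ms: DENY
  req#15 t=4ms: DENY
  req#16 t=4ms: DENY
  req#17 t=4ms: DENY
  req#18 t=4ms: DENY
  req#19 t=4ms: DENY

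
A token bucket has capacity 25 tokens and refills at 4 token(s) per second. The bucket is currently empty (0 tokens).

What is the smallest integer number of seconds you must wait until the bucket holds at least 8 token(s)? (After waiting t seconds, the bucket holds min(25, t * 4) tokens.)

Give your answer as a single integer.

Need t * 4 >= 8, so t >= 8/4.
Smallest integer t = ceil(8/4) = 2.

Answer: 2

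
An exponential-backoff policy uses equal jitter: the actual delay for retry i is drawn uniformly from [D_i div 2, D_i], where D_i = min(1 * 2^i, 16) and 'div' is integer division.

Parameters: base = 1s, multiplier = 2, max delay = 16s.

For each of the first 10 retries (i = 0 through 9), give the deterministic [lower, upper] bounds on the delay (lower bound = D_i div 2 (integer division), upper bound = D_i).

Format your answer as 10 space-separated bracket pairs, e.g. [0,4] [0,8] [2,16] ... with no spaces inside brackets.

Answer: [0,1] [1,2] [2,4] [4,8] [8,16] [8,16] [8,16] [8,16] [8,16] [8,16]

Derivation:
Computing bounds per retry:
  i=0: D_i=min(1*2^0,16)=1, bounds=[0,1]
  i=1: D_i=min(1*2^1,16)=2, bounds=[1,2]
  i=2: D_i=min(1*2^2,16)=4, bounds=[2,4]
  i=3: D_i=min(1*2^3,16)=8, bounds=[4,8]
  i=4: D_i=min(1*2^4,16)=16, bounds=[8,16]
  i=5: D_i=min(1*2^5,16)=16, bounds=[8,16]
  i=6: D_i=min(1*2^6,16)=16, bounds=[8,16]
  i=7: D_i=min(1*2^7,16)=16, bounds=[8,16]
  i=8: D_i=min(1*2^8,16)=16, bounds=[8,16]
  i=9: D_i=min(1*2^9,16)=16, bounds=[8,16]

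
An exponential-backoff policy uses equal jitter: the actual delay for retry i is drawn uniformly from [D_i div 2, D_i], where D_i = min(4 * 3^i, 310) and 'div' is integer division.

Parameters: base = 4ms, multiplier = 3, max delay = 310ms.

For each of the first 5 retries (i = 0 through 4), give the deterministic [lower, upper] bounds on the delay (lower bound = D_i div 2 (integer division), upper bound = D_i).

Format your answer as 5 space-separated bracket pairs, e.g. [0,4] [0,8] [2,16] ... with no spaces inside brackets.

Answer: [2,4] [6,12] [18,36] [54,108] [155,310]

Derivation:
Computing bounds per retry:
  i=0: D_i=min(4*3^0,310)=4, bounds=[2,4]
  i=1: D_i=min(4*3^1,310)=12, bounds=[6,12]
  i=2: D_i=min(4*3^2,310)=36, bounds=[18,36]
  i=3: D_i=min(4*3^3,310)=108, bounds=[54,108]
  i=4: D_i=min(4*3^4,310)=310, bounds=[155,310]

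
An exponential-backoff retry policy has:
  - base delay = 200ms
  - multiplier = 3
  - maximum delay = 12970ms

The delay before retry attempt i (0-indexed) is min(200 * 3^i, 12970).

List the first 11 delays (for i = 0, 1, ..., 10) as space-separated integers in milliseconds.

Computing each delay:
  i=0: min(200*3^0, 12970) = 200
  i=1: min(200*3^1, 12970) = 600
  i=2: min(200*3^2, 12970) = 1800
  i=3: min(200*3^3, 12970) = 5400
  i=4: min(200*3^4, 12970) = 12970
  i=5: min(200*3^5, 12970) = 12970
  i=6: min(200*3^6, 12970) = 12970
  i=7: min(200*3^7, 12970) = 12970
  i=8: min(200*3^8, 12970) = 12970
  i=9: min(200*3^9, 12970) = 12970
  i=10: min(200*3^10, 12970) = 12970

Answer: 200 600 1800 5400 12970 12970 12970 12970 12970 12970 12970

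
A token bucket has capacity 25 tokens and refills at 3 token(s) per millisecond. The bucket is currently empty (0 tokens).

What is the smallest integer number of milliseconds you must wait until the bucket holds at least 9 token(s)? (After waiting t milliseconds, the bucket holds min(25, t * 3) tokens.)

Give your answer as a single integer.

Answer: 3

Derivation:
Need t * 3 >= 9, so t >= 9/3.
Smallest integer t = ceil(9/3) = 3.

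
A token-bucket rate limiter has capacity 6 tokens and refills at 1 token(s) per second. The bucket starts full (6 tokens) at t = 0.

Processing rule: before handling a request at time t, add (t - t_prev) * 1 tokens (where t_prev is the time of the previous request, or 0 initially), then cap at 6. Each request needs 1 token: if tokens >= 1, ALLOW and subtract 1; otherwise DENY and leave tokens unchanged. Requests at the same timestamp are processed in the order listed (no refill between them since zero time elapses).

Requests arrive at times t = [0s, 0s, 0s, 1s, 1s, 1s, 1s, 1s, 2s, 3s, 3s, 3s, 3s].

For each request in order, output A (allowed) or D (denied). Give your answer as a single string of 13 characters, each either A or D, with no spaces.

Answer: AAAAAAADAADDD

Derivation:
Simulating step by step:
  req#1 t=0s: ALLOW
  req#2 t=0s: ALLOW
  req#3 t=0s: ALLOW
  req#4 t=1s: ALLOW
  req#5 t=1s: ALLOW
  req#6 t=1s: ALLOW
  req#7 t=1s: ALLOW
  req#8 t=1s: DENY
  req#9 t=2s: ALLOW
  req#10 t=3s: ALLOW
  req#11 t=3s: DENY
  req#12 t=3s: DENY
  req#13 t=3s: DENY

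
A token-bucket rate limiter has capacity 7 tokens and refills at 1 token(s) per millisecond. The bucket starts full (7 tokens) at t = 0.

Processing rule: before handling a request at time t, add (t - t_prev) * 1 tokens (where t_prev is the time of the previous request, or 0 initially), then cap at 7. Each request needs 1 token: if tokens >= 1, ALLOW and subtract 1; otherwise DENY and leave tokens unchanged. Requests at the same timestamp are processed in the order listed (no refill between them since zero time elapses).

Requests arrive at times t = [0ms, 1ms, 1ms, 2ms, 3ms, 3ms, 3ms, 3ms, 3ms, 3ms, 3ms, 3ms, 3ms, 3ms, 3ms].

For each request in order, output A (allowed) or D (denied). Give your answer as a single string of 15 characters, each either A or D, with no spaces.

Answer: AAAAAAAAAADDDDD

Derivation:
Simulating step by step:
  req#1 t=0ms: ALLOW
  req#2 t=1ms: ALLOW
  req#3 t=1ms: ALLOW
  req#4 t=2ms: ALLOW
  req#5 t=3ms: ALLOW
  req#6 t=3ms: ALLOW
  req#7 t=3ms: ALLOW
  req#8 t=3ms: ALLOW
  req#9 t=3ms: ALLOW
  req#10 t=3ms: ALLOW
  req#11 t=3ms: DENY
  req#12 t=3ms: DENY
  req#13 t=3ms: DENY
  req#14 t=3ms: DENY
  req#15 t=3ms: DENY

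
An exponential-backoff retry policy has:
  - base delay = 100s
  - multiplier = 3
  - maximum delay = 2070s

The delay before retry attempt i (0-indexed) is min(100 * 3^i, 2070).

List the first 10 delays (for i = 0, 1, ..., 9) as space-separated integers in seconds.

Computing each delay:
  i=0: min(100*3^0, 2070) = 100
  i=1: min(100*3^1, 2070) = 300
  i=2: min(100*3^2, 2070) = 900
  i=3: min(100*3^3, 2070) = 2070
  i=4: min(100*3^4, 2070) = 2070
  i=5: min(100*3^5, 2070) = 2070
  i=6: min(100*3^6, 2070) = 2070
  i=7: min(100*3^7, 2070) = 2070
  i=8: min(100*3^8, 2070) = 2070
  i=9: min(100*3^9, 2070) = 2070

Answer: 100 300 900 2070 2070 2070 2070 2070 2070 2070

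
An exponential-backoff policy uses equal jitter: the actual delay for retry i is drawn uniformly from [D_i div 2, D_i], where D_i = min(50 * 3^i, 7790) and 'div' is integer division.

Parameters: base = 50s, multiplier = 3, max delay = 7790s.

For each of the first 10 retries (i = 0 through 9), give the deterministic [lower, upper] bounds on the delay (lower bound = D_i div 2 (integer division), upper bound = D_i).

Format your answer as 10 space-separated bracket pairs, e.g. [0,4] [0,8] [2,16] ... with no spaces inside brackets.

Answer: [25,50] [75,150] [225,450] [675,1350] [2025,4050] [3895,7790] [3895,7790] [3895,7790] [3895,7790] [3895,7790]

Derivation:
Computing bounds per retry:
  i=0: D_i=min(50*3^0,7790)=50, bounds=[25,50]
  i=1: D_i=min(50*3^1,7790)=150, bounds=[75,150]
  i=2: D_i=min(50*3^2,7790)=450, bounds=[225,450]
  i=3: D_i=min(50*3^3,7790)=1350, bounds=[675,1350]
  i=4: D_i=min(50*3^4,7790)=4050, bounds=[2025,4050]
  i=5: D_i=min(50*3^5,7790)=7790, bounds=[3895,7790]
  i=6: D_i=min(50*3^6,7790)=7790, bounds=[3895,7790]
  i=7: D_i=min(50*3^7,7790)=7790, bounds=[3895,7790]
  i=8: D_i=min(50*3^8,7790)=7790, bounds=[3895,7790]
  i=9: D_i=min(50*3^9,7790)=7790, bounds=[3895,7790]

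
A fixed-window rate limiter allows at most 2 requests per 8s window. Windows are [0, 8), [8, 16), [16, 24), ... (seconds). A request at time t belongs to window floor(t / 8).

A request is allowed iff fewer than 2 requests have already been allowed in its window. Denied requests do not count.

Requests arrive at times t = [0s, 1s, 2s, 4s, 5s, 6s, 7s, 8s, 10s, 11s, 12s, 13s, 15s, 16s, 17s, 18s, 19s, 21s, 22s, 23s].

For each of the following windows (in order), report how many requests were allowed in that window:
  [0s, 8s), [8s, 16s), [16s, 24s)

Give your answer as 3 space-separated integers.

Answer: 2 2 2

Derivation:
Processing requests:
  req#1 t=0s (window 0): ALLOW
  req#2 t=1s (window 0): ALLOW
  req#3 t=2s (window 0): DENY
  req#4 t=4s (window 0): DENY
  req#5 t=5s (window 0): DENY
  req#6 t=6s (window 0): DENY
  req#7 t=7s (window 0): DENY
  req#8 t=8s (window 1): ALLOW
  req#9 t=10s (window 1): ALLOW
  req#10 t=11s (window 1): DENY
  req#11 t=12s (window 1): DENY
  req#12 t=13s (window 1): DENY
  req#13 t=15s (window 1): DENY
  req#14 t=16s (window 2): ALLOW
  req#15 t=17s (window 2): ALLOW
  req#16 t=18s (window 2): DENY
  req#17 t=19s (window 2): DENY
  req#18 t=21s (window 2): DENY
  req#19 t=22s (window 2): DENY
  req#20 t=23s (window 2): DENY

Allowed counts by window: 2 2 2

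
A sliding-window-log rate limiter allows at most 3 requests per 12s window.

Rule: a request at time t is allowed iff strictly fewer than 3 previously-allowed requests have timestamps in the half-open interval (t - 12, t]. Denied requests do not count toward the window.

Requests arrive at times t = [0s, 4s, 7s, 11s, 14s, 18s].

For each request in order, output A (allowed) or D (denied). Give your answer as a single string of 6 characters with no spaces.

Tracking allowed requests in the window:
  req#1 t=0s: ALLOW
  req#2 t=4s: ALLOW
  req#3 t=7s: ALLOW
  req#4 t=11s: DENY
  req#5 t=14s: ALLOW
  req#6 t=18s: ALLOW

Answer: AAADAA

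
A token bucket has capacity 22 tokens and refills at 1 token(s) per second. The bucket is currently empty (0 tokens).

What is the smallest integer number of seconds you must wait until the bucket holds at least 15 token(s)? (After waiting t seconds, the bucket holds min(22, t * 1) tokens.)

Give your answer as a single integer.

Answer: 15

Derivation:
Need t * 1 >= 15, so t >= 15/1.
Smallest integer t = ceil(15/1) = 15.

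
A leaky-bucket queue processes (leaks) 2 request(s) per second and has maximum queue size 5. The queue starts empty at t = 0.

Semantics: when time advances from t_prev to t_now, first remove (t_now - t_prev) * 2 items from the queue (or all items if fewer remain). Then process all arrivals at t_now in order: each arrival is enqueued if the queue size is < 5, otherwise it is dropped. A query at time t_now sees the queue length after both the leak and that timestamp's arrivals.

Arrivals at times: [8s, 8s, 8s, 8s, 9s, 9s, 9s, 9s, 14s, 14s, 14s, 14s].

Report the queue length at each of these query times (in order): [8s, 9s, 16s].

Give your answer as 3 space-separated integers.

Queue lengths at query times:
  query t=8s: backlog = 4
  query t=9s: backlog = 5
  query t=16s: backlog = 0

Answer: 4 5 0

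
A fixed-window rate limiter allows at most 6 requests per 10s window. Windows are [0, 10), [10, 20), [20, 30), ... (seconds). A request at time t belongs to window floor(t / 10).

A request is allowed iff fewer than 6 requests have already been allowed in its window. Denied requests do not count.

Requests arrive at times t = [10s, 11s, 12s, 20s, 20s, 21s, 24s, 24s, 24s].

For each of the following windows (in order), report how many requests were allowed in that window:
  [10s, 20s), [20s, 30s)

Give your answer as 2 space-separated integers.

Answer: 3 6

Derivation:
Processing requests:
  req#1 t=10s (window 1): ALLOW
  req#2 t=11s (window 1): ALLOW
  req#3 t=12s (window 1): ALLOW
  req#4 t=20s (window 2): ALLOW
  req#5 t=20s (window 2): ALLOW
  req#6 t=21s (window 2): ALLOW
  req#7 t=24s (window 2): ALLOW
  req#8 t=24s (window 2): ALLOW
  req#9 t=24s (window 2): ALLOW

Allowed counts by window: 3 6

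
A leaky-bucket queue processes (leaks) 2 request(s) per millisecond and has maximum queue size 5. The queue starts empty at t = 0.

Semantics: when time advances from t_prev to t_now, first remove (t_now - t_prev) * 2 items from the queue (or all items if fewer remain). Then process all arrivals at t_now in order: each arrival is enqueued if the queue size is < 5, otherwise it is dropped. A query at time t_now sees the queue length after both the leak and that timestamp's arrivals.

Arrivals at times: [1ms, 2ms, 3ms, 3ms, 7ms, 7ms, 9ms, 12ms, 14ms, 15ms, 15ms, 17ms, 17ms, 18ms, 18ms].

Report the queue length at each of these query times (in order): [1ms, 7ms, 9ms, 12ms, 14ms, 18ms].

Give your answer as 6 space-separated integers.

Queue lengths at query times:
  query t=1ms: backlog = 1
  query t=7ms: backlog = 2
  query t=9ms: backlog = 1
  query t=12ms: backlog = 1
  query t=14ms: backlog = 1
  query t=18ms: backlog = 2

Answer: 1 2 1 1 1 2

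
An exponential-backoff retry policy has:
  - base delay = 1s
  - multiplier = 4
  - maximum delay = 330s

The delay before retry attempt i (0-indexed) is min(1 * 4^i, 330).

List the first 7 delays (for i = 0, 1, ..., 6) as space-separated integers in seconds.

Computing each delay:
  i=0: min(1*4^0, 330) = 1
  i=1: min(1*4^1, 330) = 4
  i=2: min(1*4^2, 330) = 16
  i=3: min(1*4^3, 330) = 64
  i=4: min(1*4^4, 330) = 256
  i=5: min(1*4^5, 330) = 330
  i=6: min(1*4^6, 330) = 330

Answer: 1 4 16 64 256 330 330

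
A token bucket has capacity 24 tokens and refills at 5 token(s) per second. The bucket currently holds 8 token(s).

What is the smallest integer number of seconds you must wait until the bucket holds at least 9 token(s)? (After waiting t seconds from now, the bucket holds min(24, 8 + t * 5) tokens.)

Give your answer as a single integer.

Need 8 + t * 5 >= 9, so t >= 1/5.
Smallest integer t = ceil(1/5) = 1.

Answer: 1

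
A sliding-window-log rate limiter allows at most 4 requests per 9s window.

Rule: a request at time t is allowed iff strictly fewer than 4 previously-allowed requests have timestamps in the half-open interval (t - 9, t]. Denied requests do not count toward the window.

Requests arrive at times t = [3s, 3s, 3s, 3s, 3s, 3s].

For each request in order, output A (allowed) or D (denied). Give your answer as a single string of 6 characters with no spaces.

Answer: AAAADD

Derivation:
Tracking allowed requests in the window:
  req#1 t=3s: ALLOW
  req#2 t=3s: ALLOW
  req#3 t=3s: ALLOW
  req#4 t=3s: ALLOW
  req#5 t=3s: DENY
  req#6 t=3s: DENY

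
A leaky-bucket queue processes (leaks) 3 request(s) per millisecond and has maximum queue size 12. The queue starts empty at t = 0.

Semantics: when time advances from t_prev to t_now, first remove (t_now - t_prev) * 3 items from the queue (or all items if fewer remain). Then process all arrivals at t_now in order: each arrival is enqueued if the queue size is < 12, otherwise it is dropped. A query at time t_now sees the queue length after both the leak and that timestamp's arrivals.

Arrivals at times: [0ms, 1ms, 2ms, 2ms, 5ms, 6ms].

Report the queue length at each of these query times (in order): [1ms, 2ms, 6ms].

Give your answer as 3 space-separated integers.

Answer: 1 2 1

Derivation:
Queue lengths at query times:
  query t=1ms: backlog = 1
  query t=2ms: backlog = 2
  query t=6ms: backlog = 1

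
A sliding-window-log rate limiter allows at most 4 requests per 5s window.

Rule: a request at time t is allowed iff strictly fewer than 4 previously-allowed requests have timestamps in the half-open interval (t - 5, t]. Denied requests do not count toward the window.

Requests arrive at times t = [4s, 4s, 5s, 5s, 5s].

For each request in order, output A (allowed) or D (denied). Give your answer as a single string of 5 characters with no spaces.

Tracking allowed requests in the window:
  req#1 t=4s: ALLOW
  req#2 t=4s: ALLOW
  req#3 t=5s: ALLOW
  req#4 t=5s: ALLOW
  req#5 t=5s: DENY

Answer: AAAAD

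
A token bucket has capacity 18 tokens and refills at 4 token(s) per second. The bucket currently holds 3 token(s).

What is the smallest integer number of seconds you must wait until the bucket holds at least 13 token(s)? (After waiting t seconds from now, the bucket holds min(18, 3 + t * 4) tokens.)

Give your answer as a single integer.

Answer: 3

Derivation:
Need 3 + t * 4 >= 13, so t >= 10/4.
Smallest integer t = ceil(10/4) = 3.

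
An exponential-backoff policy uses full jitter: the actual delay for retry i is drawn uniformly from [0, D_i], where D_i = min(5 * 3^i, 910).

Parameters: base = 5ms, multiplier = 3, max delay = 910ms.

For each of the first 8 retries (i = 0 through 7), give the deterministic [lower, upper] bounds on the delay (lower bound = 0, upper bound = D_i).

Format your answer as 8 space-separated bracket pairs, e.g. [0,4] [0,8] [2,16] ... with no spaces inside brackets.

Answer: [0,5] [0,15] [0,45] [0,135] [0,405] [0,910] [0,910] [0,910]

Derivation:
Computing bounds per retry:
  i=0: D_i=min(5*3^0,910)=5, bounds=[0,5]
  i=1: D_i=min(5*3^1,910)=15, bounds=[0,15]
  i=2: D_i=min(5*3^2,910)=45, bounds=[0,45]
  i=3: D_i=min(5*3^3,910)=135, bounds=[0,135]
  i=4: D_i=min(5*3^4,910)=405, bounds=[0,405]
  i=5: D_i=min(5*3^5,910)=910, bounds=[0,910]
  i=6: D_i=min(5*3^6,910)=910, bounds=[0,910]
  i=7: D_i=min(5*3^7,910)=910, bounds=[0,910]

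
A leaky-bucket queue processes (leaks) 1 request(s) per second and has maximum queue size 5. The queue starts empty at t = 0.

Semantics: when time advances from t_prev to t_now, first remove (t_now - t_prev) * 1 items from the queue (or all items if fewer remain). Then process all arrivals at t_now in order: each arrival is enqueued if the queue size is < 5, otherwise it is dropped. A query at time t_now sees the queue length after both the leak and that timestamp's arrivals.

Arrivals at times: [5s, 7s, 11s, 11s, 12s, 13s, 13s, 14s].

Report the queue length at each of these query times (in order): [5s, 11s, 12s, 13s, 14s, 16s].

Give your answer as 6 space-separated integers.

Answer: 1 2 2 3 3 1

Derivation:
Queue lengths at query times:
  query t=5s: backlog = 1
  query t=11s: backlog = 2
  query t=12s: backlog = 2
  query t=13s: backlog = 3
  query t=14s: backlog = 3
  query t=16s: backlog = 1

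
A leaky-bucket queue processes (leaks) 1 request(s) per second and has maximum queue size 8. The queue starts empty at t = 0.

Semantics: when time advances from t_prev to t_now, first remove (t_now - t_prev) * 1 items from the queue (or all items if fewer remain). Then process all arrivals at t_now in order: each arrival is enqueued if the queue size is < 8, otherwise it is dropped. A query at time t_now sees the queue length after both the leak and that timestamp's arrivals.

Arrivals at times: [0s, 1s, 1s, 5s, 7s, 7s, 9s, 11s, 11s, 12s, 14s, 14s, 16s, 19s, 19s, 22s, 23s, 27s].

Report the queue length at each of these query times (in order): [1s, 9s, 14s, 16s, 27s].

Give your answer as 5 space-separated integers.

Queue lengths at query times:
  query t=1s: backlog = 2
  query t=9s: backlog = 1
  query t=14s: backlog = 2
  query t=16s: backlog = 1
  query t=27s: backlog = 1

Answer: 2 1 2 1 1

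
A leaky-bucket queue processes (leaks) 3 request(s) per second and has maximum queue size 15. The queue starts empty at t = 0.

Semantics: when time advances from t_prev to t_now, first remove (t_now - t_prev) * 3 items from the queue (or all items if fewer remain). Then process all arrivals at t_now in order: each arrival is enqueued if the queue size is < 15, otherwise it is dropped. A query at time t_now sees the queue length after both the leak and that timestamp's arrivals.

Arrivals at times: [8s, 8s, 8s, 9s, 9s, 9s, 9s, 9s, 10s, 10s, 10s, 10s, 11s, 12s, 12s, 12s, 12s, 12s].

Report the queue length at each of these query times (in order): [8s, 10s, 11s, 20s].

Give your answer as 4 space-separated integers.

Queue lengths at query times:
  query t=8s: backlog = 3
  query t=10s: backlog = 6
  query t=11s: backlog = 4
  query t=20s: backlog = 0

Answer: 3 6 4 0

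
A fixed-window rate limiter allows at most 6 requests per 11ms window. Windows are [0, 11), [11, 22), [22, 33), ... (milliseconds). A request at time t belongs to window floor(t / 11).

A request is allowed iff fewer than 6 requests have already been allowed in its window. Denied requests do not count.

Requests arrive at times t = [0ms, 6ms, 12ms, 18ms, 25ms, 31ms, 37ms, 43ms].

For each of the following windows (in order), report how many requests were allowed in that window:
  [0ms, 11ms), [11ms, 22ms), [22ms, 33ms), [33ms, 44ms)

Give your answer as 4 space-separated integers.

Answer: 2 2 2 2

Derivation:
Processing requests:
  req#1 t=0ms (window 0): ALLOW
  req#2 t=6ms (window 0): ALLOW
  req#3 t=12ms (window 1): ALLOW
  req#4 t=18ms (window 1): ALLOW
  req#5 t=25ms (window 2): ALLOW
  req#6 t=31ms (window 2): ALLOW
  req#7 t=37ms (window 3): ALLOW
  req#8 t=43ms (window 3): ALLOW

Allowed counts by window: 2 2 2 2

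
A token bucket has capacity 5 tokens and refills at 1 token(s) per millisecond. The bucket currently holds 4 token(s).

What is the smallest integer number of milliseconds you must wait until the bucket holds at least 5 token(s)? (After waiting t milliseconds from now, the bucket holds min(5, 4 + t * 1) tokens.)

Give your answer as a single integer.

Need 4 + t * 1 >= 5, so t >= 1/1.
Smallest integer t = ceil(1/1) = 1.

Answer: 1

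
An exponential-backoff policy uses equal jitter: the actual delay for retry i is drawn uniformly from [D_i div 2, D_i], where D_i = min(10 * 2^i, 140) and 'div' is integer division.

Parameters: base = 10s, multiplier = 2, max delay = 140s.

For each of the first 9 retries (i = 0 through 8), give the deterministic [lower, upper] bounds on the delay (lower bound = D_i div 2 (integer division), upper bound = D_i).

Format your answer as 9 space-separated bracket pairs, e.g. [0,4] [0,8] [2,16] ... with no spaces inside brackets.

Answer: [5,10] [10,20] [20,40] [40,80] [70,140] [70,140] [70,140] [70,140] [70,140]

Derivation:
Computing bounds per retry:
  i=0: D_i=min(10*2^0,140)=10, bounds=[5,10]
  i=1: D_i=min(10*2^1,140)=20, bounds=[10,20]
  i=2: D_i=min(10*2^2,140)=40, bounds=[20,40]
  i=3: D_i=min(10*2^3,140)=80, bounds=[40,80]
  i=4: D_i=min(10*2^4,140)=140, bounds=[70,140]
  i=5: D_i=min(10*2^5,140)=140, bounds=[70,140]
  i=6: D_i=min(10*2^6,140)=140, bounds=[70,140]
  i=7: D_i=min(10*2^7,140)=140, bounds=[70,140]
  i=8: D_i=min(10*2^8,140)=140, bounds=[70,140]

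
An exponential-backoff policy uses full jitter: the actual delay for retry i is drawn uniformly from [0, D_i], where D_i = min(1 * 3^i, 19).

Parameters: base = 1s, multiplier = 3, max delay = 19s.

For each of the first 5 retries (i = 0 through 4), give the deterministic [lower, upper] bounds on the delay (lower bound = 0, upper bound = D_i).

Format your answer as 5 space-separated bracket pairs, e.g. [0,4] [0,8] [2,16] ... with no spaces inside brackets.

Computing bounds per retry:
  i=0: D_i=min(1*3^0,19)=1, bounds=[0,1]
  i=1: D_i=min(1*3^1,19)=3, bounds=[0,3]
  i=2: D_i=min(1*3^2,19)=9, bounds=[0,9]
  i=3: D_i=min(1*3^3,19)=19, bounds=[0,19]
  i=4: D_i=min(1*3^4,19)=19, bounds=[0,19]

Answer: [0,1] [0,3] [0,9] [0,19] [0,19]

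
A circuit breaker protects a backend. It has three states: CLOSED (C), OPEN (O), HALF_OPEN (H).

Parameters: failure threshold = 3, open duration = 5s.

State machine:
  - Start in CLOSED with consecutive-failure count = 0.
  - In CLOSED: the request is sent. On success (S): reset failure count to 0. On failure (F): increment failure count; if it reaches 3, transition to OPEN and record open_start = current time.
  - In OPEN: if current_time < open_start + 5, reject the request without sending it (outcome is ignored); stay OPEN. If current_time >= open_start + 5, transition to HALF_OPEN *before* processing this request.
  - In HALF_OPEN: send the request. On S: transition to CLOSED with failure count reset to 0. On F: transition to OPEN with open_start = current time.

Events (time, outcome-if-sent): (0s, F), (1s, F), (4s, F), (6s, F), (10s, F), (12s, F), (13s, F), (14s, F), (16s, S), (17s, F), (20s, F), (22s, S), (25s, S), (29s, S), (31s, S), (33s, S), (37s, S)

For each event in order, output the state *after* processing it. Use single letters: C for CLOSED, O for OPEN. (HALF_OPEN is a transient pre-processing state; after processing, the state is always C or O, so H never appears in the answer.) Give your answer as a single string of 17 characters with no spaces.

State after each event:
  event#1 t=0s outcome=F: state=CLOSED
  event#2 t=1s outcome=F: state=CLOSED
  event#3 t=4s outcome=F: state=OPEN
  event#4 t=6s outcome=F: state=OPEN
  event#5 t=10s outcome=F: state=OPEN
  event#6 t=12s outcome=F: state=OPEN
  event#7 t=13s outcome=F: state=OPEN
  event#8 t=14s outcome=F: state=OPEN
  event#9 t=16s outcome=S: state=CLOSED
  event#10 t=17s outcome=F: state=CLOSED
  event#11 t=20s outcome=F: state=CLOSED
  event#12 t=22s outcome=S: state=CLOSED
  event#13 t=25s outcome=S: state=CLOSED
  event#14 t=29s outcome=S: state=CLOSED
  event#15 t=31s outcome=S: state=CLOSED
  event#16 t=33s outcome=S: state=CLOSED
  event#17 t=37s outcome=S: state=CLOSED

Answer: CCOOOOOOCCCCCCCCC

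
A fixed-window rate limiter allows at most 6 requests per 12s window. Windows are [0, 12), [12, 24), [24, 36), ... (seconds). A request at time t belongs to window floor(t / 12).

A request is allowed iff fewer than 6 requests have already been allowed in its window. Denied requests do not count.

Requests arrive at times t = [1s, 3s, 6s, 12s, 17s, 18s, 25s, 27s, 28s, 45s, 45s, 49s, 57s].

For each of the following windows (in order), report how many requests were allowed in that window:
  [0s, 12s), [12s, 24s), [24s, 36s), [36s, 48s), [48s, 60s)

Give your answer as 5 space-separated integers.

Answer: 3 3 3 2 2

Derivation:
Processing requests:
  req#1 t=1s (window 0): ALLOW
  req#2 t=3s (window 0): ALLOW
  req#3 t=6s (window 0): ALLOW
  req#4 t=12s (window 1): ALLOW
  req#5 t=17s (window 1): ALLOW
  req#6 t=18s (window 1): ALLOW
  req#7 t=25s (window 2): ALLOW
  req#8 t=27s (window 2): ALLOW
  req#9 t=28s (window 2): ALLOW
  req#10 t=45s (window 3): ALLOW
  req#11 t=45s (window 3): ALLOW
  req#12 t=49s (window 4): ALLOW
  req#13 t=57s (window 4): ALLOW

Allowed counts by window: 3 3 3 2 2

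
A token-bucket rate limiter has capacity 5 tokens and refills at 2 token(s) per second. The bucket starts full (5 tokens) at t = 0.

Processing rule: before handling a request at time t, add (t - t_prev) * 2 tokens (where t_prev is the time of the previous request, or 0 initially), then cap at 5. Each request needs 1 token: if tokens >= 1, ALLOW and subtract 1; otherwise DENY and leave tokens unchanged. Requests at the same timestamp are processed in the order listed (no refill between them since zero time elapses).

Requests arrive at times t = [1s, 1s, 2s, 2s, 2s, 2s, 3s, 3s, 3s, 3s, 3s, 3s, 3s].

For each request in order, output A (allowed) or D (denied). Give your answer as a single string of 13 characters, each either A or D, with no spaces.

Simulating step by step:
  req#1 t=1s: ALLOW
  req#2 t=1s: ALLOW
  req#3 t=2s: ALLOW
  req#4 t=2s: ALLOW
  req#5 t=2s: ALLOW
  req#6 t=2s: ALLOW
  req#7 t=3s: ALLOW
  req#8 t=3s: ALLOW
  req#9 t=3s: ALLOW
  req#10 t=3s: DENY
  req#11 t=3s: DENY
  req#12 t=3s: DENY
  req#13 t=3s: DENY

Answer: AAAAAAAAADDDD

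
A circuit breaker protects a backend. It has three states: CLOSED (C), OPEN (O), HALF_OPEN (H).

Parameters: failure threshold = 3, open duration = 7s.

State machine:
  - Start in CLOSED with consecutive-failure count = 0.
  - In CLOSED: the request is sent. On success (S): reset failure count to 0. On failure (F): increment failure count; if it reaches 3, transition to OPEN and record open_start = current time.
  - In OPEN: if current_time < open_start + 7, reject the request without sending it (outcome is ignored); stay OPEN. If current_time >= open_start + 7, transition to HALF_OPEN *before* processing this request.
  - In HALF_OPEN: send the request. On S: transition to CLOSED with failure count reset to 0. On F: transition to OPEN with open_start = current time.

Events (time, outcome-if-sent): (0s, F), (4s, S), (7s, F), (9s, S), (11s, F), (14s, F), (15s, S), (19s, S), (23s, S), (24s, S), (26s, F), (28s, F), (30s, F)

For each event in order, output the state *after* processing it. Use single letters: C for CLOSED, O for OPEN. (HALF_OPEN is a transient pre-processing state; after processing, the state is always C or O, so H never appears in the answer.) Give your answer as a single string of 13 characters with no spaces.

State after each event:
  event#1 t=0s outcome=F: state=CLOSED
  event#2 t=4s outcome=S: state=CLOSED
  event#3 t=7s outcome=F: state=CLOSED
  event#4 t=9s outcome=S: state=CLOSED
  event#5 t=11s outcome=F: state=CLOSED
  event#6 t=14s outcome=F: state=CLOSED
  event#7 t=15s outcome=S: state=CLOSED
  event#8 t=19s outcome=S: state=CLOSED
  event#9 t=23s outcome=S: state=CLOSED
  event#10 t=24s outcome=S: state=CLOSED
  event#11 t=26s outcome=F: state=CLOSED
  event#12 t=28s outcome=F: state=CLOSED
  event#13 t=30s outcome=F: state=OPEN

Answer: CCCCCCCCCCCCO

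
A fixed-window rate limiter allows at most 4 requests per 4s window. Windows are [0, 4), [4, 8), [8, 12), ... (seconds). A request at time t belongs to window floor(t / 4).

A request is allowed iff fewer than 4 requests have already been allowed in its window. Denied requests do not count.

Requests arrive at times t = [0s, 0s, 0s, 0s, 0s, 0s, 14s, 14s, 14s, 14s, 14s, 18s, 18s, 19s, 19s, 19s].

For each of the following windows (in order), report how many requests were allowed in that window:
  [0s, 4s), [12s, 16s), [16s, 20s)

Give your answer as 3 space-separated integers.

Processing requests:
  req#1 t=0s (window 0): ALLOW
  req#2 t=0s (window 0): ALLOW
  req#3 t=0s (window 0): ALLOW
  req#4 t=0s (window 0): ALLOW
  req#5 t=0s (window 0): DENY
  req#6 t=0s (window 0): DENY
  req#7 t=14s (window 3): ALLOW
  req#8 t=14s (window 3): ALLOW
  req#9 t=14s (window 3): ALLOW
  req#10 t=14s (window 3): ALLOW
  req#11 t=14s (window 3): DENY
  req#12 t=18s (window 4): ALLOW
  req#13 t=18s (window 4): ALLOW
  req#14 t=19s (window 4): ALLOW
  req#15 t=19s (window 4): ALLOW
  req#16 t=19s (window 4): DENY

Allowed counts by window: 4 4 4

Answer: 4 4 4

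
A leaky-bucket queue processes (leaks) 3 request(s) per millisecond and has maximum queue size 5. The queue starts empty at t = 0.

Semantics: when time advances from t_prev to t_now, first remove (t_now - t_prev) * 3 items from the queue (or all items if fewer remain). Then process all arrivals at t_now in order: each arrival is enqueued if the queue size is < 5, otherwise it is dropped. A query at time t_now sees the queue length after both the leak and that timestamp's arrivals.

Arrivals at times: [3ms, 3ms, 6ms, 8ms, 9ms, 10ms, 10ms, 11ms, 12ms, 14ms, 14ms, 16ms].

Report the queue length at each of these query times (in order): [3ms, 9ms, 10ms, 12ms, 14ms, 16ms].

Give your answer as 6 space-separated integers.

Queue lengths at query times:
  query t=3ms: backlog = 2
  query t=9ms: backlog = 1
  query t=10ms: backlog = 2
  query t=12ms: backlog = 1
  query t=14ms: backlog = 2
  query t=16ms: backlog = 1

Answer: 2 1 2 1 2 1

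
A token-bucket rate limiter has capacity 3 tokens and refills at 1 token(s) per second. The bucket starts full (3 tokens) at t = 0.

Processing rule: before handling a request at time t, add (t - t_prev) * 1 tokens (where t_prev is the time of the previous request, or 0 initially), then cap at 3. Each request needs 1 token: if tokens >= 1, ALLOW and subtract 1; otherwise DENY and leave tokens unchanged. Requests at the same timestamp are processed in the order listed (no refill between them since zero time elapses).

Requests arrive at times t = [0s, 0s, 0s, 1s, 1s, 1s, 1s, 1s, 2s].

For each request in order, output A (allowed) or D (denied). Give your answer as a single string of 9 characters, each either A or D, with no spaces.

Simulating step by step:
  req#1 t=0s: ALLOW
  req#2 t=0s: ALLOW
  req#3 t=0s: ALLOW
  req#4 t=1s: ALLOW
  req#5 t=1s: DENY
  req#6 t=1s: DENY
  req#7 t=1s: DENY
  req#8 t=1s: DENY
  req#9 t=2s: ALLOW

Answer: AAAADDDDA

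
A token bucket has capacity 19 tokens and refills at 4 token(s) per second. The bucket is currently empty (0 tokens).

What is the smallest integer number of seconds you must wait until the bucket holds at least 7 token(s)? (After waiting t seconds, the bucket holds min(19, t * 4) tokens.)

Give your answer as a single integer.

Answer: 2

Derivation:
Need t * 4 >= 7, so t >= 7/4.
Smallest integer t = ceil(7/4) = 2.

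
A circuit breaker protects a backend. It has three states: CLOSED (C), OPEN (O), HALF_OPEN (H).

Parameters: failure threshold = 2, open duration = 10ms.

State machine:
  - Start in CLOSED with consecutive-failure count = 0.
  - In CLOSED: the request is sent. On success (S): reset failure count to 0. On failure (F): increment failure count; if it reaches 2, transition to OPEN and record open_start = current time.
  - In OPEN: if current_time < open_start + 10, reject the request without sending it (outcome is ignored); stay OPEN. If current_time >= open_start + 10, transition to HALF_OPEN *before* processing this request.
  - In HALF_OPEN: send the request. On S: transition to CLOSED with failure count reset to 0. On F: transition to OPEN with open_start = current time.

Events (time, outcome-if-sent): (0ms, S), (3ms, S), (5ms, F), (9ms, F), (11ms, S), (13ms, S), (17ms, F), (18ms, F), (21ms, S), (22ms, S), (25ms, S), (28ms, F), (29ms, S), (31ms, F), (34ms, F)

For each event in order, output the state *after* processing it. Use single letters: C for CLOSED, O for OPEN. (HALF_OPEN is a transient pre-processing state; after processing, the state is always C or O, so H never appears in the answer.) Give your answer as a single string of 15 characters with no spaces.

State after each event:
  event#1 t=0ms outcome=S: state=CLOSED
  event#2 t=3ms outcome=S: state=CLOSED
  event#3 t=5ms outcome=F: state=CLOSED
  event#4 t=9ms outcome=F: state=OPEN
  event#5 t=11ms outcome=S: state=OPEN
  event#6 t=13ms outcome=S: state=OPEN
  event#7 t=17ms outcome=F: state=OPEN
  event#8 t=18ms outcome=F: state=OPEN
  event#9 t=21ms outcome=S: state=CLOSED
  event#10 t=22ms outcome=S: state=CLOSED
  event#11 t=25ms outcome=S: state=CLOSED
  event#12 t=28ms outcome=F: state=CLOSED
  event#13 t=29ms outcome=S: state=CLOSED
  event#14 t=31ms outcome=F: state=CLOSED
  event#15 t=34ms outcome=F: state=OPEN

Answer: CCCOOOOOCCCCCCO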